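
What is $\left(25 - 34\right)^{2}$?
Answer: $81$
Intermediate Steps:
$\left(25 - 34\right)^{2} = \left(-9\right)^{2} = 81$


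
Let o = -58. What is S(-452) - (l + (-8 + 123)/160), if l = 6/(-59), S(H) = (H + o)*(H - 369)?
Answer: 790523315/1888 ≈ 4.1871e+5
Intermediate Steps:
S(H) = (-369 + H)*(-58 + H) (S(H) = (H - 58)*(H - 369) = (-58 + H)*(-369 + H) = (-369 + H)*(-58 + H))
l = -6/59 (l = 6*(-1/59) = -6/59 ≈ -0.10169)
S(-452) - (l + (-8 + 123)/160) = (21402 + (-452)**2 - 427*(-452)) - (-6/59 + (-8 + 123)/160) = (21402 + 204304 + 193004) - (-6/59 + 115*(1/160)) = 418710 - (-6/59 + 23/32) = 418710 - 1*1165/1888 = 418710 - 1165/1888 = 790523315/1888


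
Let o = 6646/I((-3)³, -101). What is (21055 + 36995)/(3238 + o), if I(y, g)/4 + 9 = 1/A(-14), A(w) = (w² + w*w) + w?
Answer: 197428050/10384391 ≈ 19.012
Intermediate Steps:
A(w) = w + 2*w² (A(w) = (w² + w²) + w = 2*w² + w = w + 2*w²)
I(y, g) = -6802/189 (I(y, g) = -36 + 4/((-14*(1 + 2*(-14)))) = -36 + 4/((-14*(1 - 28))) = -36 + 4/((-14*(-27))) = -36 + 4/378 = -36 + 4*(1/378) = -36 + 2/189 = -6802/189)
o = -628047/3401 (o = 6646/(-6802/189) = 6646*(-189/6802) = -628047/3401 ≈ -184.67)
(21055 + 36995)/(3238 + o) = (21055 + 36995)/(3238 - 628047/3401) = 58050/(10384391/3401) = 58050*(3401/10384391) = 197428050/10384391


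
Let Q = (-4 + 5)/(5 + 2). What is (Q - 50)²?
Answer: 121801/49 ≈ 2485.7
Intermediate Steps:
Q = ⅐ (Q = 1/7 = 1*(⅐) = ⅐ ≈ 0.14286)
(Q - 50)² = (⅐ - 50)² = (-349/7)² = 121801/49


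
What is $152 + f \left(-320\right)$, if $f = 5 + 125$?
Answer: $-41448$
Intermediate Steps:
$f = 130$
$152 + f \left(-320\right) = 152 + 130 \left(-320\right) = 152 - 41600 = -41448$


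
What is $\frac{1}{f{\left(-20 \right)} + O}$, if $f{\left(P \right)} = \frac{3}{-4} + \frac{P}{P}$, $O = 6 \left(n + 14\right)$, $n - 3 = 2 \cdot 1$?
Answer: $\frac{4}{457} \approx 0.0087527$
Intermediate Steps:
$n = 5$ ($n = 3 + 2 \cdot 1 = 3 + 2 = 5$)
$O = 114$ ($O = 6 \left(5 + 14\right) = 6 \cdot 19 = 114$)
$f{\left(P \right)} = \frac{1}{4}$ ($f{\left(P \right)} = 3 \left(- \frac{1}{4}\right) + 1 = - \frac{3}{4} + 1 = \frac{1}{4}$)
$\frac{1}{f{\left(-20 \right)} + O} = \frac{1}{\frac{1}{4} + 114} = \frac{1}{\frac{457}{4}} = \frac{4}{457}$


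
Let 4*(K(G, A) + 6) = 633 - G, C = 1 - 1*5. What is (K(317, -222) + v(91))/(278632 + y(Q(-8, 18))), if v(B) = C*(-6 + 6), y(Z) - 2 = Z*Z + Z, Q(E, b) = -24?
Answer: 73/279186 ≈ 0.00026147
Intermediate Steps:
C = -4 (C = 1 - 5 = -4)
y(Z) = 2 + Z + Z**2 (y(Z) = 2 + (Z*Z + Z) = 2 + (Z**2 + Z) = 2 + (Z + Z**2) = 2 + Z + Z**2)
K(G, A) = 609/4 - G/4 (K(G, A) = -6 + (633 - G)/4 = -6 + (633/4 - G/4) = 609/4 - G/4)
v(B) = 0 (v(B) = -4*(-6 + 6) = -4*0 = 0)
(K(317, -222) + v(91))/(278632 + y(Q(-8, 18))) = ((609/4 - 1/4*317) + 0)/(278632 + (2 - 24 + (-24)**2)) = ((609/4 - 317/4) + 0)/(278632 + (2 - 24 + 576)) = (73 + 0)/(278632 + 554) = 73/279186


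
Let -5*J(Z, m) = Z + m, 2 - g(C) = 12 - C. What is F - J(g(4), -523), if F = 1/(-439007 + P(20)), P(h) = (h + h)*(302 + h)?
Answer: -225421188/2130635 ≈ -105.80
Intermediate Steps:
P(h) = 2*h*(302 + h) (P(h) = (2*h)*(302 + h) = 2*h*(302 + h))
g(C) = -10 + C (g(C) = 2 - (12 - C) = 2 + (-12 + C) = -10 + C)
J(Z, m) = -Z/5 - m/5 (J(Z, m) = -(Z + m)/5 = -Z/5 - m/5)
F = -1/426127 (F = 1/(-439007 + 2*20*(302 + 20)) = 1/(-439007 + 2*20*322) = 1/(-439007 + 12880) = 1/(-426127) = -1/426127 ≈ -2.3467e-6)
F - J(g(4), -523) = -1/426127 - (-(-10 + 4)/5 - ⅕*(-523)) = -1/426127 - (-⅕*(-6) + 523/5) = -1/426127 - (6/5 + 523/5) = -1/426127 - 1*529/5 = -1/426127 - 529/5 = -225421188/2130635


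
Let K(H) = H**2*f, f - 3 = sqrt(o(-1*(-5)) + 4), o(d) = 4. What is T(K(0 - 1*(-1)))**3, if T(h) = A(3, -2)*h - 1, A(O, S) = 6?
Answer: 19601 + 13860*sqrt(2) ≈ 39202.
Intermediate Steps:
f = 3 + 2*sqrt(2) (f = 3 + sqrt(4 + 4) = 3 + sqrt(8) = 3 + 2*sqrt(2) ≈ 5.8284)
K(H) = H**2*(3 + 2*sqrt(2))
T(h) = -1 + 6*h (T(h) = 6*h - 1 = -1 + 6*h)
T(K(0 - 1*(-1)))**3 = (-1 + 6*((0 - 1*(-1))**2*(3 + 2*sqrt(2))))**3 = (-1 + 6*((0 + 1)**2*(3 + 2*sqrt(2))))**3 = (-1 + 6*(1**2*(3 + 2*sqrt(2))))**3 = (-1 + 6*(1*(3 + 2*sqrt(2))))**3 = (-1 + 6*(3 + 2*sqrt(2)))**3 = (-1 + (18 + 12*sqrt(2)))**3 = (17 + 12*sqrt(2))**3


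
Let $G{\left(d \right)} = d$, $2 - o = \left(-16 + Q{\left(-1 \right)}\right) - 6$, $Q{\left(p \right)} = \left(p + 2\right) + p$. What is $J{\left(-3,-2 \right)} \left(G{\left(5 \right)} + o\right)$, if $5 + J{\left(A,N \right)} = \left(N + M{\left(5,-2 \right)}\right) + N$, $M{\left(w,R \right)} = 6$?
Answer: $-87$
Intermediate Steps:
$Q{\left(p \right)} = 2 + 2 p$ ($Q{\left(p \right)} = \left(2 + p\right) + p = 2 + 2 p$)
$o = 24$ ($o = 2 - \left(\left(-16 + \left(2 + 2 \left(-1\right)\right)\right) - 6\right) = 2 - \left(\left(-16 + \left(2 - 2\right)\right) - 6\right) = 2 - \left(\left(-16 + 0\right) - 6\right) = 2 - \left(-16 - 6\right) = 2 - -22 = 2 + 22 = 24$)
$J{\left(A,N \right)} = 1 + 2 N$ ($J{\left(A,N \right)} = -5 + \left(\left(N + 6\right) + N\right) = -5 + \left(\left(6 + N\right) + N\right) = -5 + \left(6 + 2 N\right) = 1 + 2 N$)
$J{\left(-3,-2 \right)} \left(G{\left(5 \right)} + o\right) = \left(1 + 2 \left(-2\right)\right) \left(5 + 24\right) = \left(1 - 4\right) 29 = \left(-3\right) 29 = -87$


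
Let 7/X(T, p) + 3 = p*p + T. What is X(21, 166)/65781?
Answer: 7/1813845294 ≈ 3.8592e-9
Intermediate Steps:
X(T, p) = 7/(-3 + T + p²) (X(T, p) = 7/(-3 + (p*p + T)) = 7/(-3 + (p² + T)) = 7/(-3 + (T + p²)) = 7/(-3 + T + p²))
X(21, 166)/65781 = (7/(-3 + 21 + 166²))/65781 = (7/(-3 + 21 + 27556))*(1/65781) = (7/27574)*(1/65781) = 7/1813845294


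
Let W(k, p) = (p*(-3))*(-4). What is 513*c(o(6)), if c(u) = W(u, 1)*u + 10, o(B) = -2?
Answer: -7182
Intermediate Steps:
W(k, p) = 12*p (W(k, p) = -3*p*(-4) = 12*p)
c(u) = 10 + 12*u (c(u) = (12*1)*u + 10 = 12*u + 10 = 10 + 12*u)
513*c(o(6)) = 513*(10 + 12*(-2)) = 513*(10 - 24) = 513*(-14) = -7182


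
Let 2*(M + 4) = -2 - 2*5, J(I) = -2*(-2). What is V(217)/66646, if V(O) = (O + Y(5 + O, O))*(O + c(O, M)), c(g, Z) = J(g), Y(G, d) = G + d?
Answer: 72488/33323 ≈ 2.1753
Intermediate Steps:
J(I) = 4
M = -10 (M = -4 + (-2 - 2*5)/2 = -4 + (-2 - 10)/2 = -4 + (½)*(-12) = -4 - 6 = -10)
c(g, Z) = 4
V(O) = (4 + O)*(5 + 3*O) (V(O) = (O + ((5 + O) + O))*(O + 4) = (O + (5 + 2*O))*(4 + O) = (5 + 3*O)*(4 + O) = (4 + O)*(5 + 3*O))
V(217)/66646 = (20 + 3*217² + 17*217)/66646 = (20 + 3*47089 + 3689)*(1/66646) = (20 + 141267 + 3689)*(1/66646) = 144976*(1/66646) = 72488/33323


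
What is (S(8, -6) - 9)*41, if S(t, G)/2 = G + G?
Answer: -1353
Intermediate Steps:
S(t, G) = 4*G (S(t, G) = 2*(G + G) = 2*(2*G) = 4*G)
(S(8, -6) - 9)*41 = (4*(-6) - 9)*41 = (-24 - 9)*41 = -33*41 = -1353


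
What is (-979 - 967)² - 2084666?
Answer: 1702250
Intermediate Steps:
(-979 - 967)² - 2084666 = (-1946)² - 2084666 = 3786916 - 2084666 = 1702250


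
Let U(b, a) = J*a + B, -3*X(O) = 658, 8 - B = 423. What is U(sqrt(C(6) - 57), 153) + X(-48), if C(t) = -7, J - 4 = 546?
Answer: 250547/3 ≈ 83516.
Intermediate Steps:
J = 550 (J = 4 + 546 = 550)
B = -415 (B = 8 - 1*423 = 8 - 423 = -415)
X(O) = -658/3 (X(O) = -1/3*658 = -658/3)
U(b, a) = -415 + 550*a (U(b, a) = 550*a - 415 = -415 + 550*a)
U(sqrt(C(6) - 57), 153) + X(-48) = (-415 + 550*153) - 658/3 = (-415 + 84150) - 658/3 = 83735 - 658/3 = 250547/3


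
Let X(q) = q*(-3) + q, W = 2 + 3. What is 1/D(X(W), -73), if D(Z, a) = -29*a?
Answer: 1/2117 ≈ 0.00047237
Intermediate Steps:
W = 5
X(q) = -2*q (X(q) = -3*q + q = -2*q)
1/D(X(W), -73) = 1/(-29*(-73)) = 1/2117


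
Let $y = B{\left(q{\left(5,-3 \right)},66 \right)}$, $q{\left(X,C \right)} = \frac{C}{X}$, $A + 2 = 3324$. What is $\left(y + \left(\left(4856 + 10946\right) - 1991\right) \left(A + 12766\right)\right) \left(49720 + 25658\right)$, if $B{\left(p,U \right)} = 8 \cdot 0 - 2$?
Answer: $16748340786348$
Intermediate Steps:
$A = 3322$ ($A = -2 + 3324 = 3322$)
$B{\left(p,U \right)} = -2$ ($B{\left(p,U \right)} = 0 - 2 = -2$)
$y = -2$
$\left(y + \left(\left(4856 + 10946\right) - 1991\right) \left(A + 12766\right)\right) \left(49720 + 25658\right) = \left(-2 + \left(\left(4856 + 10946\right) - 1991\right) \left(3322 + 12766\right)\right) \left(49720 + 25658\right) = \left(-2 + \left(15802 - 1991\right) 16088\right) 75378 = \left(-2 + 13811 \cdot 16088\right) 75378 = \left(-2 + 222191368\right) 75378 = 222191366 \cdot 75378 = 16748340786348$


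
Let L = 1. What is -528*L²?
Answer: -528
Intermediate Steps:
-528*L² = -528*1² = -528*1 = -528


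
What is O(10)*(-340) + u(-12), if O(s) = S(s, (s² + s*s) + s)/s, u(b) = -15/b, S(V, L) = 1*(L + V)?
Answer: -29915/4 ≈ -7478.8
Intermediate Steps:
S(V, L) = L + V
O(s) = (2*s + 2*s²)/s (O(s) = (((s² + s*s) + s) + s)/s = (((s² + s²) + s) + s)/s = ((2*s² + s) + s)/s = ((s + 2*s²) + s)/s = (2*s + 2*s²)/s)
O(10)*(-340) + u(-12) = (2 + 2*10)*(-340) - 15/(-12) = (2 + 20)*(-340) - 15*(-1/12) = 22*(-340) + 5/4 = -7480 + 5/4 = -29915/4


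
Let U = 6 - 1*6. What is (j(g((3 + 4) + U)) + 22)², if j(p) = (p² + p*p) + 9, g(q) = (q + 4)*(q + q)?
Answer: 2252736369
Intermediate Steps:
U = 0 (U = 6 - 6 = 0)
g(q) = 2*q*(4 + q) (g(q) = (4 + q)*(2*q) = 2*q*(4 + q))
j(p) = 9 + 2*p² (j(p) = (p² + p²) + 9 = 2*p² + 9 = 9 + 2*p²)
(j(g((3 + 4) + U)) + 22)² = ((9 + 2*(2*((3 + 4) + 0)*(4 + ((3 + 4) + 0)))²) + 22)² = ((9 + 2*(2*(7 + 0)*(4 + (7 + 0)))²) + 22)² = ((9 + 2*(2*7*(4 + 7))²) + 22)² = ((9 + 2*(2*7*11)²) + 22)² = ((9 + 2*154²) + 22)² = ((9 + 2*23716) + 22)² = ((9 + 47432) + 22)² = (47441 + 22)² = 47463² = 2252736369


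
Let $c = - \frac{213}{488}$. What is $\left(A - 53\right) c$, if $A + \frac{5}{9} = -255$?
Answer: $\frac{197167}{1464} \approx 134.68$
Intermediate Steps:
$A = - \frac{2300}{9}$ ($A = - \frac{5}{9} - 255 = - \frac{2300}{9} \approx -255.56$)
$c = - \frac{213}{488}$ ($c = \left(-213\right) \frac{1}{488} = - \frac{213}{488} \approx -0.43648$)
$\left(A - 53\right) c = \left(- \frac{2300}{9} - 53\right) \left(- \frac{213}{488}\right) = \left(- \frac{2777}{9}\right) \left(- \frac{213}{488}\right) = \frac{197167}{1464}$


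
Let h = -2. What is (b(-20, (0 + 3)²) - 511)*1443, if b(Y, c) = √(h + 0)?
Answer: -737373 + 1443*I*√2 ≈ -7.3737e+5 + 2040.7*I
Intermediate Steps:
b(Y, c) = I*√2 (b(Y, c) = √(-2 + 0) = √(-2) = I*√2)
(b(-20, (0 + 3)²) - 511)*1443 = (I*√2 - 511)*1443 = (-511 + I*√2)*1443 = -737373 + 1443*I*√2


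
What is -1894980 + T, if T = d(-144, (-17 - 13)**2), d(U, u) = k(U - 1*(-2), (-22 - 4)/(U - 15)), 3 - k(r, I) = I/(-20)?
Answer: -3013013417/1590 ≈ -1.8950e+6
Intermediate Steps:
k(r, I) = 3 + I/20 (k(r, I) = 3 - I/(-20) = 3 - I*(-1)/20 = 3 - (-1)*I/20 = 3 + I/20)
d(U, u) = 3 - 13/(10*(-15 + U)) (d(U, u) = 3 + ((-22 - 4)/(U - 15))/20 = 3 + (-26/(-15 + U))/20 = 3 - 13/(10*(-15 + U)))
T = 4783/1590 (T = (-463 + 30*(-144))/(10*(-15 - 144)) = (1/10)*(-463 - 4320)/(-159) = (1/10)*(-1/159)*(-4783) = 4783/1590 ≈ 3.0082)
-1894980 + T = -1894980 + 4783/1590 = -3013013417/1590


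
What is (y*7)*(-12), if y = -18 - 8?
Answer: 2184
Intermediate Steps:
y = -26
(y*7)*(-12) = -26*7*(-12) = -182*(-12) = 2184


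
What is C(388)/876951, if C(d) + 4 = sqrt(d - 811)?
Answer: -4/876951 + I*sqrt(47)/292317 ≈ -4.5613e-6 + 2.3453e-5*I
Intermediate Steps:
C(d) = -4 + sqrt(-811 + d) (C(d) = -4 + sqrt(d - 811) = -4 + sqrt(-811 + d))
C(388)/876951 = (-4 + sqrt(-811 + 388))/876951 = (-4 + sqrt(-423))*(1/876951) = (-4 + 3*I*sqrt(47))*(1/876951) = -4/876951 + I*sqrt(47)/292317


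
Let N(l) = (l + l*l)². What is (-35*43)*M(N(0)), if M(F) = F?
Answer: 0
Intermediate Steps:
N(l) = (l + l²)²
(-35*43)*M(N(0)) = (-35*43)*(0²*(1 + 0)²) = -0*1² = -0 = -1505*0 = 0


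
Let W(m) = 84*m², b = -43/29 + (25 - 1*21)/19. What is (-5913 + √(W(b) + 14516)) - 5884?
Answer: -11797 + 10*√44483498/551 ≈ -11676.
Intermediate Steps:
b = -701/551 (b = -43*1/29 + (25 - 21)*(1/19) = -43/29 + 4*(1/19) = -43/29 + 4/19 = -701/551 ≈ -1.2722)
(-5913 + √(W(b) + 14516)) - 5884 = (-5913 + √(84*(-701/551)² + 14516)) - 5884 = (-5913 + √(84*(491401/303601) + 14516)) - 5884 = (-5913 + √(41277684/303601 + 14516)) - 5884 = (-5913 + √(4448349800/303601)) - 5884 = (-5913 + 10*√44483498/551) - 5884 = -11797 + 10*√44483498/551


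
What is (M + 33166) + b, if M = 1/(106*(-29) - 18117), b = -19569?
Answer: 288134026/21191 ≈ 13597.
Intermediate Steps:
M = -1/21191 (M = 1/(-3074 - 18117) = 1/(-21191) = -1/21191 ≈ -4.7190e-5)
(M + 33166) + b = (-1/21191 + 33166) - 19569 = 702820705/21191 - 19569 = 288134026/21191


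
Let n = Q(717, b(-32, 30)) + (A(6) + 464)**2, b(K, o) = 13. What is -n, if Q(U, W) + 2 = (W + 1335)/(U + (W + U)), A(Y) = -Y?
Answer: -303526962/1447 ≈ -2.0976e+5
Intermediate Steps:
Q(U, W) = -2 + (1335 + W)/(W + 2*U) (Q(U, W) = -2 + (W + 1335)/(U + (W + U)) = -2 + (1335 + W)/(U + (U + W)) = -2 + (1335 + W)/(W + 2*U))
n = 303526962/1447 (n = (1335 - 1*13 - 4*717)/(13 + 2*717) + (-1*6 + 464)**2 = (1335 - 13 - 2868)/(13 + 1434) + (-6 + 464)**2 = -1546/1447 + 458**2 = (1/1447)*(-1546) + 209764 = -1546/1447 + 209764 = 303526962/1447 ≈ 2.0976e+5)
-n = -1*303526962/1447 = -303526962/1447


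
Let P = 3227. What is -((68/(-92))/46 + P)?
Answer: -3414149/1058 ≈ -3227.0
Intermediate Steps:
-((68/(-92))/46 + P) = -((68/(-92))/46 + 3227) = -((68*(-1/92))*(1/46) + 3227) = -(-17/23*1/46 + 3227) = -(-17/1058 + 3227) = -1*3414149/1058 = -3414149/1058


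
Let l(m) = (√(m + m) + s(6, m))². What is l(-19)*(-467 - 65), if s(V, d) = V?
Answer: 1064 - 6384*I*√38 ≈ 1064.0 - 39354.0*I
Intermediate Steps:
l(m) = (6 + √2*√m)² (l(m) = (√(m + m) + 6)² = (√(2*m) + 6)² = (√2*√m + 6)² = (6 + √2*√m)²)
l(-19)*(-467 - 65) = (6 + √2*√(-19))²*(-467 - 65) = (6 + √2*(I*√19))²*(-532) = (6 + I*√38)²*(-532) = -532*(6 + I*√38)²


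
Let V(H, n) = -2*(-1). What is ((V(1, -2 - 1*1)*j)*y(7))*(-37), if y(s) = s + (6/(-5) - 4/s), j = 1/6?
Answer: -2257/35 ≈ -64.486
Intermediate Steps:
j = ⅙ ≈ 0.16667
V(H, n) = 2
y(s) = -6/5 + s - 4/s (y(s) = s + (6*(-⅕) - 4/s) = s + (-6/5 - 4/s) = -6/5 + s - 4/s)
((V(1, -2 - 1*1)*j)*y(7))*(-37) = ((2*(⅙))*(-6/5 + 7 - 4/7))*(-37) = ((-6/5 + 7 - 4*⅐)/3)*(-37) = ((-6/5 + 7 - 4/7)/3)*(-37) = ((⅓)*(183/35))*(-37) = (61/35)*(-37) = -2257/35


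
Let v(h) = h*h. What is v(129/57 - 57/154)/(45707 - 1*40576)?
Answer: 30680521/43928933356 ≈ 0.00069841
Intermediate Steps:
v(h) = h**2
v(129/57 - 57/154)/(45707 - 1*40576) = (129/57 - 57/154)**2/(45707 - 1*40576) = (129*(1/57) - 57*1/154)**2/(45707 - 40576) = (43/19 - 57/154)**2/5131 = (5539/2926)**2*(1/5131) = (30680521/8561476)*(1/5131) = 30680521/43928933356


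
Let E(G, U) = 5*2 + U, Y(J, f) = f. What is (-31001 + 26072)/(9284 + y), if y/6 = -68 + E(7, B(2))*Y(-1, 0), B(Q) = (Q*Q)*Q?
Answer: -4929/8876 ≈ -0.55532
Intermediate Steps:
B(Q) = Q³ (B(Q) = Q²*Q = Q³)
E(G, U) = 10 + U
y = -408 (y = 6*(-68 + (10 + 2³)*0) = 6*(-68 + (10 + 8)*0) = 6*(-68 + 18*0) = 6*(-68 + 0) = 6*(-68) = -408)
(-31001 + 26072)/(9284 + y) = (-31001 + 26072)/(9284 - 408) = -4929/8876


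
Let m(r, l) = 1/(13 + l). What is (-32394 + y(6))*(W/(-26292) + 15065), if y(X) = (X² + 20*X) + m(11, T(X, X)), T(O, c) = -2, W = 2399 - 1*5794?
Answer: -20065869963625/41316 ≈ -4.8567e+8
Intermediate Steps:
W = -3395 (W = 2399 - 5794 = -3395)
y(X) = 1/11 + X² + 20*X (y(X) = (X² + 20*X) + 1/(13 - 2) = (X² + 20*X) + 1/11 = 1/11 + X² + 20*X)
(-32394 + y(6))*(W/(-26292) + 15065) = (-32394 + (1/11 + 6² + 20*6))*(-3395/(-26292) + 15065) = (-32394 + (1/11 + 36 + 120))*(-3395*(-1/26292) + 15065) = (-32394 + 1717/11)*(485/3756 + 15065) = -354617/11*56584625/3756 = -20065869963625/41316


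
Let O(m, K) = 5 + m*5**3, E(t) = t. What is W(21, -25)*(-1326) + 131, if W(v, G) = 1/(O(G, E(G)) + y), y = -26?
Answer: 15902/121 ≈ 131.42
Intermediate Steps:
O(m, K) = 5 + 125*m (O(m, K) = 5 + m*125 = 5 + 125*m)
W(v, G) = 1/(-21 + 125*G) (W(v, G) = 1/((5 + 125*G) - 26) = 1/(-21 + 125*G))
W(21, -25)*(-1326) + 131 = -1326/(-21 + 125*(-25)) + 131 = -1326/(-21 - 3125) + 131 = -1326/(-3146) + 131 = -1/3146*(-1326) + 131 = 51/121 + 131 = 15902/121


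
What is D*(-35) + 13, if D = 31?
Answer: -1072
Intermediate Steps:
D*(-35) + 13 = 31*(-35) + 13 = -1085 + 13 = -1072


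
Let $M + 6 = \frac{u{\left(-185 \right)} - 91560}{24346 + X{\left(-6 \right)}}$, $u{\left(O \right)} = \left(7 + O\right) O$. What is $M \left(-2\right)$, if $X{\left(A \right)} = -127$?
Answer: $\frac{31376}{1863} \approx 16.842$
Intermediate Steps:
$u{\left(O \right)} = O \left(7 + O\right)$
$M = - \frac{15688}{1863}$ ($M = -6 + \frac{- 185 \left(7 - 185\right) - 91560}{24346 - 127} = -6 + \frac{\left(-185\right) \left(-178\right) - 91560}{24219} = -6 + \left(32930 - 91560\right) \frac{1}{24219} = -6 - \frac{4510}{1863} = - \frac{15688}{1863} \approx -8.4208$)
$M \left(-2\right) = \left(- \frac{15688}{1863}\right) \left(-2\right) = \frac{31376}{1863}$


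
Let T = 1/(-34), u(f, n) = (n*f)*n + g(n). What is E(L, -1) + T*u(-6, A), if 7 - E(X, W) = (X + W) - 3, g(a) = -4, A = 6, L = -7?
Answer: 416/17 ≈ 24.471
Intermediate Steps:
E(X, W) = 10 - W - X (E(X, W) = 7 - ((X + W) - 3) = 7 - ((W + X) - 3) = 7 - (-3 + W + X) = 7 + (3 - W - X) = 10 - W - X)
u(f, n) = -4 + f*n² (u(f, n) = (n*f)*n - 4 = (f*n)*n - 4 = f*n² - 4 = -4 + f*n²)
T = -1/34 ≈ -0.029412
E(L, -1) + T*u(-6, A) = (10 - 1*(-1) - 1*(-7)) - (-4 - 6*6²)/34 = (10 + 1 + 7) - (-4 - 6*36)/34 = 18 - (-4 - 216)/34 = 18 - 1/34*(-220) = 18 + 110/17 = 416/17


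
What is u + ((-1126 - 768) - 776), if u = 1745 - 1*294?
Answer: -1219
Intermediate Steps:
u = 1451 (u = 1745 - 294 = 1451)
u + ((-1126 - 768) - 776) = 1451 + ((-1126 - 768) - 776) = 1451 + (-1894 - 776) = 1451 - 2670 = -1219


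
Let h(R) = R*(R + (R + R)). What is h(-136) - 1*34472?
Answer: 21016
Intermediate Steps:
h(R) = 3*R**2 (h(R) = R*(R + 2*R) = R*(3*R) = 3*R**2)
h(-136) - 1*34472 = 3*(-136)**2 - 1*34472 = 3*18496 - 34472 = 55488 - 34472 = 21016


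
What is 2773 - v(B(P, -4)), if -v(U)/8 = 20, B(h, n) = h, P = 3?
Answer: 2933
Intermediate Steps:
v(U) = -160 (v(U) = -8*20 = -160)
2773 - v(B(P, -4)) = 2773 - 1*(-160) = 2773 + 160 = 2933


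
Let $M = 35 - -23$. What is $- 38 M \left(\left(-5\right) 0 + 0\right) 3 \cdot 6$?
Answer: $0$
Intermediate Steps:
$M = 58$ ($M = 35 + 23 = 58$)
$- 38 M \left(\left(-5\right) 0 + 0\right) 3 \cdot 6 = \left(-38\right) 58 \left(\left(-5\right) 0 + 0\right) 3 \cdot 6 = - 2204 \left(0 + 0\right) 3 \cdot 6 = - 2204 \cdot 0 \cdot 3 \cdot 6 = - 2204 \cdot 0 \cdot 6 = \left(-2204\right) 0 = 0$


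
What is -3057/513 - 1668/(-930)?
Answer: -110407/26505 ≈ -4.1655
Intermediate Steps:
-3057/513 - 1668/(-930) = -3057*1/513 - 1668*(-1/930) = -1019/171 + 278/155 = -110407/26505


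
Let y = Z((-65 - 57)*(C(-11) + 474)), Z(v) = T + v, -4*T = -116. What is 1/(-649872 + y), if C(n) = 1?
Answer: -1/707793 ≈ -1.4128e-6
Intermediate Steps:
T = 29 (T = -¼*(-116) = 29)
Z(v) = 29 + v
y = -57921 (y = 29 + (-65 - 57)*(1 + 474) = 29 - 122*475 = 29 - 57950 = -57921)
1/(-649872 + y) = 1/(-649872 - 57921) = 1/(-707793) = -1/707793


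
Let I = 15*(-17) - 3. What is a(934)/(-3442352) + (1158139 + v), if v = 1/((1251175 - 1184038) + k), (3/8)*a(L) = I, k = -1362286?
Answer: 322712446610794777/278647421903 ≈ 1.1581e+6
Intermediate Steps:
I = -258 (I = -255 - 3 = -258)
a(L) = -688 (a(L) = (8/3)*(-258) = -688)
v = -1/1295149 (v = 1/((1251175 - 1184038) - 1362286) = 1/(67137 - 1362286) = 1/(-1295149) = -1/1295149 ≈ -7.7211e-7)
a(934)/(-3442352) + (1158139 + v) = -688/(-3442352) + (1158139 - 1/1295149) = -688*(-1/3442352) + 1499962567710/1295149 = 43/215147 + 1499962567710/1295149 = 322712446610794777/278647421903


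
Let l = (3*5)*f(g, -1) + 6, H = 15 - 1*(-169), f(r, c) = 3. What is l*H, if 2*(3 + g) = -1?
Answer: 9384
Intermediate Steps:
g = -7/2 (g = -3 + (½)*(-1) = -3 - ½ = -7/2 ≈ -3.5000)
H = 184 (H = 15 + 169 = 184)
l = 51 (l = (3*5)*3 + 6 = 15*3 + 6 = 45 + 6 = 51)
l*H = 51*184 = 9384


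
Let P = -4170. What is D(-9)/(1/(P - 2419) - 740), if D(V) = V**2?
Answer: -177903/1625287 ≈ -0.10946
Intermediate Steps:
D(-9)/(1/(P - 2419) - 740) = (-9)**2/(1/(-4170 - 2419) - 740) = 81/(1/(-6589) - 740) = 81/(-1/6589 - 740) = 81/(-4875861/6589) = 81*(-6589/4875861) = -177903/1625287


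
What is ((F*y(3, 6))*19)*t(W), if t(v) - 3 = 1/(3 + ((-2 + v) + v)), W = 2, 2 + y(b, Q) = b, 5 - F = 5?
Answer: 0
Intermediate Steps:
F = 0 (F = 5 - 1*5 = 5 - 5 = 0)
y(b, Q) = -2 + b
t(v) = 3 + 1/(1 + 2*v) (t(v) = 3 + 1/(3 + ((-2 + v) + v)) = 3 + 1/(3 + (-2 + 2*v)) = 3 + 1/(1 + 2*v))
((F*y(3, 6))*19)*t(W) = ((0*(-2 + 3))*19)*(2*(2 + 3*2)/(1 + 2*2)) = ((0*1)*19)*(2*(2 + 6)/(1 + 4)) = (0*19)*(2*8/5) = 0*(2*(⅕)*8) = 0*(16/5) = 0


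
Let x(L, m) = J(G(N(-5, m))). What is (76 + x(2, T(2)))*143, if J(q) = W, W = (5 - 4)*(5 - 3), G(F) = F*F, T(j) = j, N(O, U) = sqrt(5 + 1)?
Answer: 11154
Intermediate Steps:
N(O, U) = sqrt(6)
G(F) = F**2
W = 2 (W = 1*2 = 2)
J(q) = 2
x(L, m) = 2
(76 + x(2, T(2)))*143 = (76 + 2)*143 = 78*143 = 11154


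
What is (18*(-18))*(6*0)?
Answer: 0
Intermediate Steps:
(18*(-18))*(6*0) = -324*0 = 0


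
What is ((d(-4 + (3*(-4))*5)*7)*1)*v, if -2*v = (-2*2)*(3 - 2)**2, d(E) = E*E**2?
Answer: -3670016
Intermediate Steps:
d(E) = E**3
v = 2 (v = -(-2*2)*(3 - 2)**2/2 = -(-2)*1**2 = -(-2) = -1/2*(-4) = 2)
((d(-4 + (3*(-4))*5)*7)*1)*v = (((-4 + (3*(-4))*5)**3*7)*1)*2 = (((-4 - 12*5)**3*7)*1)*2 = (((-4 - 60)**3*7)*1)*2 = (((-64)**3*7)*1)*2 = (-262144*7*1)*2 = -1835008*1*2 = -1835008*2 = -3670016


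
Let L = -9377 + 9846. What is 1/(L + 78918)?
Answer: 1/79387 ≈ 1.2597e-5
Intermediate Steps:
L = 469
1/(L + 78918) = 1/(469 + 78918) = 1/79387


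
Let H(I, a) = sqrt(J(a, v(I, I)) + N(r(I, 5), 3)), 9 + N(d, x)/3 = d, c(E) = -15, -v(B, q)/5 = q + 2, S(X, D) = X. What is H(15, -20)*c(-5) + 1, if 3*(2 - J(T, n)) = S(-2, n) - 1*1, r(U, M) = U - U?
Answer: 1 - 30*I*sqrt(6) ≈ 1.0 - 73.485*I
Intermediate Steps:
r(U, M) = 0
v(B, q) = -10 - 5*q (v(B, q) = -5*(q + 2) = -5*(2 + q) = -10 - 5*q)
N(d, x) = -27 + 3*d
J(T, n) = 3 (J(T, n) = 2 - (-2 - 1*1)/3 = 2 - (-2 - 1)/3 = 2 - 1/3*(-3) = 2 + 1 = 3)
H(I, a) = 2*I*sqrt(6) (H(I, a) = sqrt(3 + (-27 + 3*0)) = sqrt(3 + (-27 + 0)) = sqrt(3 - 27) = sqrt(-24) = 2*I*sqrt(6))
H(15, -20)*c(-5) + 1 = (2*I*sqrt(6))*(-15) + 1 = -30*I*sqrt(6) + 1 = 1 - 30*I*sqrt(6)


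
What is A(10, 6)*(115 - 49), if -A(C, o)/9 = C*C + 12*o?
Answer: -102168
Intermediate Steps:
A(C, o) = -108*o - 9*C² (A(C, o) = -9*(C*C + 12*o) = -9*(C² + 12*o) = -108*o - 9*C²)
A(10, 6)*(115 - 49) = (-108*6 - 9*10²)*(115 - 49) = (-648 - 9*100)*66 = (-648 - 900)*66 = -1548*66 = -102168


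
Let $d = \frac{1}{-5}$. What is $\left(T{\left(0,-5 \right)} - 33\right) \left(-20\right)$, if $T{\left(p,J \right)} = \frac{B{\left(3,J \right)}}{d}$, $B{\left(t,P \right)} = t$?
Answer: $960$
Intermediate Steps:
$d = - \frac{1}{5} \approx -0.2$
$T{\left(p,J \right)} = -15$ ($T{\left(p,J \right)} = \frac{3}{- \frac{1}{5}} = 3 \left(-5\right) = -15$)
$\left(T{\left(0,-5 \right)} - 33\right) \left(-20\right) = \left(-15 - 33\right) \left(-20\right) = \left(-48\right) \left(-20\right) = 960$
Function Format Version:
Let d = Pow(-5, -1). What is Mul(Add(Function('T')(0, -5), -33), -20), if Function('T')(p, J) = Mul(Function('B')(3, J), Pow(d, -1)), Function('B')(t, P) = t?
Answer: 960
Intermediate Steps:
d = Rational(-1, 5) ≈ -0.20000
Function('T')(p, J) = -15 (Function('T')(p, J) = Mul(3, Pow(Rational(-1, 5), -1)) = Mul(3, -5) = -15)
Mul(Add(Function('T')(0, -5), -33), -20) = Mul(Add(-15, -33), -20) = Mul(-48, -20) = 960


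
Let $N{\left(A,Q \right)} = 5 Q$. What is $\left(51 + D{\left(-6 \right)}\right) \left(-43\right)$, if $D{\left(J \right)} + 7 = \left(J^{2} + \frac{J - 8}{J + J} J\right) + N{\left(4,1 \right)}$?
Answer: $-3354$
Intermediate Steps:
$D{\left(J \right)} = -6 + J^{2} + \frac{J}{2}$ ($D{\left(J \right)} = -7 + \left(\left(J^{2} + \frac{J - 8}{J + J} J\right) + 5 \cdot 1\right) = -7 + \left(\left(J^{2} + \frac{-8 + J}{2 J} J\right) + 5\right) = -7 + \left(\left(J^{2} + \left(-4 + \frac{J}{2}\right)\right) + 5\right) = -7 + \left(\left(-4 + J^{2} + \frac{J}{2}\right) + 5\right) = -7 + \left(1 + J^{2} + \frac{J}{2}\right) = -6 + J^{2} + \frac{J}{2}$)
$\left(51 + D{\left(-6 \right)}\right) \left(-43\right) = \left(51 + \left(-6 + \left(-6\right)^{2} + \frac{1}{2} \left(-6\right)\right)\right) \left(-43\right) = \left(51 - -27\right) \left(-43\right) = \left(51 + 27\right) \left(-43\right) = 78 \left(-43\right) = -3354$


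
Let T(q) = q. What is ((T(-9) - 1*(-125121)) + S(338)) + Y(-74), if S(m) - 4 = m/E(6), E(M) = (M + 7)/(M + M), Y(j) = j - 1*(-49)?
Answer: 125403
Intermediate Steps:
Y(j) = 49 + j (Y(j) = j + 49 = 49 + j)
E(M) = (7 + M)/(2*M) (E(M) = (7 + M)/((2*M)) = (7 + M)*(1/(2*M)) = (7 + M)/(2*M))
S(m) = 4 + 12*m/13 (S(m) = 4 + m/(((½)*(7 + 6)/6)) = 4 + m/(((½)*(⅙)*13)) = 4 + m/(13/12) = 4 + m*(12/13) = 4 + 12*m/13)
((T(-9) - 1*(-125121)) + S(338)) + Y(-74) = ((-9 - 1*(-125121)) + (4 + (12/13)*338)) + (49 - 74) = ((-9 + 125121) + (4 + 312)) - 25 = (125112 + 316) - 25 = 125428 - 25 = 125403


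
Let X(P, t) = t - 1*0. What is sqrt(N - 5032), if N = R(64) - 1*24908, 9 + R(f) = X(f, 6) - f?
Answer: I*sqrt(30007) ≈ 173.23*I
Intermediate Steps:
X(P, t) = t (X(P, t) = t + 0 = t)
R(f) = -3 - f (R(f) = -9 + (6 - f) = -3 - f)
N = -24975 (N = (-3 - 1*64) - 1*24908 = (-3 - 64) - 24908 = -67 - 24908 = -24975)
sqrt(N - 5032) = sqrt(-24975 - 5032) = sqrt(-30007) = I*sqrt(30007)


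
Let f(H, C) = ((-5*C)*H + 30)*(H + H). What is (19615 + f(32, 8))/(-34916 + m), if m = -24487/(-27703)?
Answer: 1672845655/967253461 ≈ 1.7295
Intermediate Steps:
f(H, C) = 2*H*(30 - 5*C*H) (f(H, C) = (-5*C*H + 30)*(2*H) = (30 - 5*C*H)*(2*H) = 2*H*(30 - 5*C*H))
m = 24487/27703 (m = -24487*(-1/27703) = 24487/27703 ≈ 0.88391)
(19615 + f(32, 8))/(-34916 + m) = (19615 + 10*32*(6 - 1*8*32))/(-34916 + 24487/27703) = (19615 + 10*32*(6 - 256))/(-967253461/27703) = (19615 + 10*32*(-250))*(-27703/967253461) = (19615 - 80000)*(-27703/967253461) = -60385*(-27703/967253461) = 1672845655/967253461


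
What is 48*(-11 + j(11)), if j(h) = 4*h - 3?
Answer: 1440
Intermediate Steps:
j(h) = -3 + 4*h
48*(-11 + j(11)) = 48*(-11 + (-3 + 4*11)) = 48*(-11 + (-3 + 44)) = 48*(-11 + 41) = 48*30 = 1440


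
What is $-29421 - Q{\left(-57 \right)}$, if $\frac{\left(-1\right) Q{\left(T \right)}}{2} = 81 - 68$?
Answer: $-29395$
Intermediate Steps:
$Q{\left(T \right)} = -26$ ($Q{\left(T \right)} = - 2 \left(81 - 68\right) = \left(-2\right) 13 = -26$)
$-29421 - Q{\left(-57 \right)} = -29421 - -26 = -29421 + 26 = -29395$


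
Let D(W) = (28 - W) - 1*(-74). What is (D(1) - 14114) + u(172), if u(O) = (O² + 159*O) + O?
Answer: 43091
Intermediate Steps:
u(O) = O² + 160*O
D(W) = 102 - W (D(W) = (28 - W) + 74 = 102 - W)
(D(1) - 14114) + u(172) = ((102 - 1*1) - 14114) + 172*(160 + 172) = ((102 - 1) - 14114) + 172*332 = (101 - 14114) + 57104 = -14013 + 57104 = 43091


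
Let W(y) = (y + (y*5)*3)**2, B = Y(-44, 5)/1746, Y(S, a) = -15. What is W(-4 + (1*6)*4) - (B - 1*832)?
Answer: 60081029/582 ≈ 1.0323e+5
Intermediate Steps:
B = -5/582 (B = -15/1746 = -15*1/1746 = -5/582 ≈ -0.0085911)
W(y) = 256*y**2 (W(y) = (y + (5*y)*3)**2 = (y + 15*y)**2 = (16*y)**2 = 256*y**2)
W(-4 + (1*6)*4) - (B - 1*832) = 256*(-4 + (1*6)*4)**2 - (-5/582 - 1*832) = 256*(-4 + 6*4)**2 - (-5/582 - 832) = 256*(-4 + 24)**2 - 1*(-484229/582) = 256*20**2 + 484229/582 = 256*400 + 484229/582 = 102400 + 484229/582 = 60081029/582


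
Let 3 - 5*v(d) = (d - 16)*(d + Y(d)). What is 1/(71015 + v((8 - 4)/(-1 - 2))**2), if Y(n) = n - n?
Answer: 2025/143838136 ≈ 1.4078e-5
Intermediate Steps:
Y(n) = 0
v(d) = 3/5 - d*(-16 + d)/5 (v(d) = 3/5 - (d - 16)*(d + 0)/5 = 3/5 - (-16 + d)*d/5 = 3/5 - d*(-16 + d)/5)
1/(71015 + v((8 - 4)/(-1 - 2))**2) = 1/(71015 + (3/5 - (8 - 4)**2/(-1 - 2)**2/5 + 16*((8 - 4)/(-1 - 2))/5)**2) = 1/(71015 + (3/5 - (4/(-3))**2/5 + 16*(4/(-3))/5)**2) = 1/(71015 + (3/5 - (4*(-1/3))**2/5 + 16*(4*(-1/3))/5)**2) = 1/(71015 + (3/5 - (-4/3)**2/5 + (16/5)*(-4/3))**2) = 1/(71015 + (3/5 - 1/5*16/9 - 64/15)**2) = 1/(71015 + (3/5 - 16/45 - 64/15)**2) = 1/(71015 + (-181/45)**2) = 1/(71015 + 32761/2025) = 1/(143838136/2025) = 2025/143838136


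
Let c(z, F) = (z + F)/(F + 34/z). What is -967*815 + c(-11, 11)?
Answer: -788105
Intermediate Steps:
c(z, F) = (F + z)/(F + 34/z)
-967*815 + c(-11, 11) = -967*815 - 11*(11 - 11)/(34 + 11*(-11)) = -788105 - 11*0/(34 - 121) = -788105 - 11*0/(-87) = -788105 - 11*(-1/87)*0 = -788105 + 0 = -788105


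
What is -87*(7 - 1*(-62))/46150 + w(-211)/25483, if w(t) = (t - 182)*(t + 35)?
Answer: 3039128751/1176040450 ≈ 2.5842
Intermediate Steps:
w(t) = (-182 + t)*(35 + t)
-87*(7 - 1*(-62))/46150 + w(-211)/25483 = -87*(7 - 1*(-62))/46150 + (-6370 + (-211)² - 147*(-211))/25483 = -87*(7 + 62)*(1/46150) + (-6370 + 44521 + 31017)*(1/25483) = -87*69*(1/46150) + 69168*(1/25483) = -6003*1/46150 + 69168/25483 = -6003/46150 + 69168/25483 = 3039128751/1176040450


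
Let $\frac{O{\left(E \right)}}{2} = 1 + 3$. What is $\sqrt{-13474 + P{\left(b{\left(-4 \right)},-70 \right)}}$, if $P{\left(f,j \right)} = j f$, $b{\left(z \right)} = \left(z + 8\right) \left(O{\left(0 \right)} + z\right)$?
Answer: $i \sqrt{14594} \approx 120.81 i$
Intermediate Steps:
$O{\left(E \right)} = 8$ ($O{\left(E \right)} = 2 \left(1 + 3\right) = 2 \cdot 4 = 8$)
$b{\left(z \right)} = \left(8 + z\right)^{2}$ ($b{\left(z \right)} = \left(z + 8\right) \left(8 + z\right) = \left(8 + z\right) \left(8 + z\right) = \left(8 + z\right)^{2}$)
$P{\left(f,j \right)} = f j$
$\sqrt{-13474 + P{\left(b{\left(-4 \right)},-70 \right)}} = \sqrt{-13474 + \left(64 + \left(-4\right)^{2} + 16 \left(-4\right)\right) \left(-70\right)} = \sqrt{-13474 + \left(64 + 16 - 64\right) \left(-70\right)} = \sqrt{-13474 + 16 \left(-70\right)} = \sqrt{-13474 - 1120} = \sqrt{-14594} = i \sqrt{14594}$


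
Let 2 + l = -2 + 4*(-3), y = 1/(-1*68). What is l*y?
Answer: 4/17 ≈ 0.23529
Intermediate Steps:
y = -1/68 (y = 1/(-68) = -1/68 ≈ -0.014706)
l = -16 (l = -2 + (-2 + 4*(-3)) = -2 + (-2 - 12) = -2 - 14 = -16)
l*y = -16*(-1/68) = 4/17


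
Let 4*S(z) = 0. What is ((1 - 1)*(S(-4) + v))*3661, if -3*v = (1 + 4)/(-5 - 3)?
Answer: 0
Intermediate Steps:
S(z) = 0 (S(z) = (¼)*0 = 0)
v = 5/24 (v = -(1 + 4)/(3*(-5 - 3)) = -5/(3*(-8)) = -5*(-1)/(3*8) = -⅓*(-5/8) = 5/24 ≈ 0.20833)
((1 - 1)*(S(-4) + v))*3661 = ((1 - 1)*(0 + 5/24))*3661 = (0*(5/24))*3661 = 0*3661 = 0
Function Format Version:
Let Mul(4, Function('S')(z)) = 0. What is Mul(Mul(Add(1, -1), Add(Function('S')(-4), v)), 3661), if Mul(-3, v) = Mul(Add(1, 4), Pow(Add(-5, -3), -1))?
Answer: 0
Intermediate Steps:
Function('S')(z) = 0 (Function('S')(z) = Mul(Rational(1, 4), 0) = 0)
v = Rational(5, 24) (v = Mul(Rational(-1, 3), Mul(Add(1, 4), Pow(Add(-5, -3), -1))) = Mul(Rational(-1, 3), Mul(5, Pow(-8, -1))) = Mul(Rational(-1, 3), Mul(5, Rational(-1, 8))) = Mul(Rational(-1, 3), Rational(-5, 8)) = Rational(5, 24) ≈ 0.20833)
Mul(Mul(Add(1, -1), Add(Function('S')(-4), v)), 3661) = Mul(Mul(Add(1, -1), Add(0, Rational(5, 24))), 3661) = Mul(Mul(0, Rational(5, 24)), 3661) = Mul(0, 3661) = 0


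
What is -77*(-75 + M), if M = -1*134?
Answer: 16093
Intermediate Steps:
M = -134
-77*(-75 + M) = -77*(-75 - 134) = -77*(-209) = 16093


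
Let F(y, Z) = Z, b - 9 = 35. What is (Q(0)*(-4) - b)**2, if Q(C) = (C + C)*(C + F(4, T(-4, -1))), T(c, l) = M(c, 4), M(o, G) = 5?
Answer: 1936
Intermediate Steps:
b = 44 (b = 9 + 35 = 44)
T(c, l) = 5
Q(C) = 2*C*(5 + C) (Q(C) = (C + C)*(C + 5) = (2*C)*(5 + C) = 2*C*(5 + C))
(Q(0)*(-4) - b)**2 = ((2*0*(5 + 0))*(-4) - 1*44)**2 = ((2*0*5)*(-4) - 44)**2 = (0*(-4) - 44)**2 = (0 - 44)**2 = (-44)**2 = 1936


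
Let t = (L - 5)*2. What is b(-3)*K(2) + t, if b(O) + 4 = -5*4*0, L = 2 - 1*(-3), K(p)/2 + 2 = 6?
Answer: -32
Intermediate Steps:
K(p) = 8 (K(p) = -4 + 2*6 = -4 + 12 = 8)
L = 5 (L = 2 + 3 = 5)
b(O) = -4 (b(O) = -4 - 5*4*0 = -4 - 20*0 = -4 + 0 = -4)
t = 0 (t = (5 - 5)*2 = 0*2 = 0)
b(-3)*K(2) + t = -4*8 + 0 = -32 + 0 = -32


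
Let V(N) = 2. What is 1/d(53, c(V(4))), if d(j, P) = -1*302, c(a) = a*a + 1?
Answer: -1/302 ≈ -0.0033113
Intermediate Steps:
c(a) = 1 + a**2 (c(a) = a**2 + 1 = 1 + a**2)
d(j, P) = -302
1/d(53, c(V(4))) = 1/(-302) = -1/302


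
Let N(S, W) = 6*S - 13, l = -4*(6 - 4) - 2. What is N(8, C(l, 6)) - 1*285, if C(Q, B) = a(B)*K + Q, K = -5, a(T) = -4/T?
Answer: -250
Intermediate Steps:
l = -10 (l = -4*2 - 2 = -8 - 2 = -10)
C(Q, B) = Q + 20/B (C(Q, B) = -4/B*(-5) + Q = 20/B + Q = Q + 20/B)
N(S, W) = -13 + 6*S
N(8, C(l, 6)) - 1*285 = (-13 + 6*8) - 1*285 = (-13 + 48) - 285 = 35 - 285 = -250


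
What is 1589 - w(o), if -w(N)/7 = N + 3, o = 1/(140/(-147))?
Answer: 32053/20 ≈ 1602.7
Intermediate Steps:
o = -21/20 (o = 1/(140*(-1/147)) = 1/(-20/21) = -21/20 ≈ -1.0500)
w(N) = -21 - 7*N (w(N) = -7*(N + 3) = -7*(3 + N) = -21 - 7*N)
1589 - w(o) = 1589 - (-21 - 7*(-21/20)) = 1589 - (-21 + 147/20) = 1589 - 1*(-273/20) = 1589 + 273/20 = 32053/20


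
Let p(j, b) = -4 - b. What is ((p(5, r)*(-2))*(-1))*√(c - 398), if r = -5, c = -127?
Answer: 10*I*√21 ≈ 45.826*I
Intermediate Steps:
((p(5, r)*(-2))*(-1))*√(c - 398) = (((-4 - 1*(-5))*(-2))*(-1))*√(-127 - 398) = (((-4 + 5)*(-2))*(-1))*√(-525) = ((1*(-2))*(-1))*(5*I*√21) = (-2*(-1))*(5*I*√21) = 2*(5*I*√21) = 10*I*√21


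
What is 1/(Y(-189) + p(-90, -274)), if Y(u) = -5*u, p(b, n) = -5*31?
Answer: 1/790 ≈ 0.0012658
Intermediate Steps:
p(b, n) = -155
1/(Y(-189) + p(-90, -274)) = 1/(-5*(-189) - 155) = 1/(945 - 155) = 1/790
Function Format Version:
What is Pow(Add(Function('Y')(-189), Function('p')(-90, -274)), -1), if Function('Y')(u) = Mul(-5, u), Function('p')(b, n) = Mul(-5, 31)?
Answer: Rational(1, 790) ≈ 0.0012658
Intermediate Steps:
Function('p')(b, n) = -155
Pow(Add(Function('Y')(-189), Function('p')(-90, -274)), -1) = Pow(Add(Mul(-5, -189), -155), -1) = Pow(Add(945, -155), -1) = Pow(790, -1) = Rational(1, 790)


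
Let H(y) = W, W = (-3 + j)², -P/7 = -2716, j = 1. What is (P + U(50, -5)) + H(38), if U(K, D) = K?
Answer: 19066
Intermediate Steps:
P = 19012 (P = -7*(-2716) = 19012)
W = 4 (W = (-3 + 1)² = (-2)² = 4)
H(y) = 4
(P + U(50, -5)) + H(38) = (19012 + 50) + 4 = 19062 + 4 = 19066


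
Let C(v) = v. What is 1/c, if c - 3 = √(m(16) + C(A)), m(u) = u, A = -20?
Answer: 3/13 - 2*I/13 ≈ 0.23077 - 0.15385*I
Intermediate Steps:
c = 3 + 2*I (c = 3 + √(16 - 20) = 3 + √(-4) = 3 + 2*I ≈ 3.0 + 2.0*I)
1/c = 1/(3 + 2*I) = (3 - 2*I)/13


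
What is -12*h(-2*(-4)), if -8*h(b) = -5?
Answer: -15/2 ≈ -7.5000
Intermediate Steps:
h(b) = 5/8 (h(b) = -1/8*(-5) = 5/8)
-12*h(-2*(-4)) = -12*5/8 = -15/2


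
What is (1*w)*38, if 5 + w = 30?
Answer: 950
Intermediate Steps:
w = 25 (w = -5 + 30 = 25)
(1*w)*38 = (1*25)*38 = 25*38 = 950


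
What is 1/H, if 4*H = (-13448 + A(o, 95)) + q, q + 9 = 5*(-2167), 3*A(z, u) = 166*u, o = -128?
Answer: -6/28553 ≈ -0.00021014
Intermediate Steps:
A(z, u) = 166*u/3 (A(z, u) = (166*u)/3 = 166*u/3)
q = -10844 (q = -9 + 5*(-2167) = -9 - 10835 = -10844)
H = -28553/6 (H = ((-13448 + (166/3)*95) - 10844)/4 = ((-13448 + 15770/3) - 10844)/4 = (-24574/3 - 10844)/4 = (1/4)*(-57106/3) = -28553/6 ≈ -4758.8)
1/H = 1/(-28553/6) = -6/28553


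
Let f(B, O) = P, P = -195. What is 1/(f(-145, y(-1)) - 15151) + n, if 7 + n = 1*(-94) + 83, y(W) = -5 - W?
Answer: -276229/15346 ≈ -18.000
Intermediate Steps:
f(B, O) = -195
n = -18 (n = -7 + (1*(-94) + 83) = -7 + (-94 + 83) = -7 - 11 = -18)
1/(f(-145, y(-1)) - 15151) + n = 1/(-195 - 15151) - 18 = 1/(-15346) - 18 = -1/15346 - 18 = -276229/15346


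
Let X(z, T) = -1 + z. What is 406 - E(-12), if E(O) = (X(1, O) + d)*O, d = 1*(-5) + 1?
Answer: 358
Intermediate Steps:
d = -4 (d = -5 + 1 = -4)
E(O) = -4*O (E(O) = ((-1 + 1) - 4)*O = (0 - 4)*O = -4*O)
406 - E(-12) = 406 - (-4)*(-12) = 406 - 1*48 = 406 - 48 = 358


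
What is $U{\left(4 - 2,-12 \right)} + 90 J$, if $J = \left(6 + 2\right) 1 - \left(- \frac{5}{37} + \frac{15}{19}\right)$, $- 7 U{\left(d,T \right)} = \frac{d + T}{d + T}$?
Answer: $\frac{3252617}{4921} \approx 660.97$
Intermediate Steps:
$U{\left(d,T \right)} = - \frac{1}{7}$ ($U{\left(d,T \right)} = - \frac{\left(d + T\right) \frac{1}{d + T}}{7} = - \frac{\left(T + d\right) \frac{1}{T + d}}{7} = \left(- \frac{1}{7}\right) 1 = - \frac{1}{7}$)
$J = \frac{5164}{703}$ ($J = 8 \cdot 1 - \frac{460}{703} = 8 + \left(\frac{5}{37} - \frac{15}{19}\right) = 8 - \frac{460}{703} = \frac{5164}{703} \approx 7.3457$)
$U{\left(4 - 2,-12 \right)} + 90 J = - \frac{1}{7} + 90 \cdot \frac{5164}{703} = - \frac{1}{7} + \frac{464760}{703} = \frac{3252617}{4921}$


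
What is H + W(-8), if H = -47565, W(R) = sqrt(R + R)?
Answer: -47565 + 4*I ≈ -47565.0 + 4.0*I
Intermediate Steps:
W(R) = sqrt(2)*sqrt(R) (W(R) = sqrt(2*R) = sqrt(2)*sqrt(R))
H + W(-8) = -47565 + sqrt(2)*sqrt(-8) = -47565 + sqrt(2)*(2*I*sqrt(2)) = -47565 + 4*I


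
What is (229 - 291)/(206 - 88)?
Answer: -31/59 ≈ -0.52542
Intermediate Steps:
(229 - 291)/(206 - 88) = -62/118 = -62*1/118 = -31/59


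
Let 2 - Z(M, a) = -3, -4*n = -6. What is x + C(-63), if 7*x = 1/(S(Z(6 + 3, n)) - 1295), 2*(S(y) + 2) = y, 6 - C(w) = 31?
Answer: -453077/18123 ≈ -25.000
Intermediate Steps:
n = 3/2 (n = -¼*(-6) = 3/2 ≈ 1.5000)
C(w) = -25 (C(w) = 6 - 1*31 = 6 - 31 = -25)
Z(M, a) = 5 (Z(M, a) = 2 - 1*(-3) = 2 + 3 = 5)
S(y) = -2 + y/2
x = -2/18123 (x = 1/(7*((-2 + (½)*5) - 1295)) = 1/(7*((-2 + 5/2) - 1295)) = 1/(7*(½ - 1295)) = 1/(7*(-2589/2)) = (⅐)*(-2/2589) = -2/18123 ≈ -0.00011036)
x + C(-63) = -2/18123 - 25 = -453077/18123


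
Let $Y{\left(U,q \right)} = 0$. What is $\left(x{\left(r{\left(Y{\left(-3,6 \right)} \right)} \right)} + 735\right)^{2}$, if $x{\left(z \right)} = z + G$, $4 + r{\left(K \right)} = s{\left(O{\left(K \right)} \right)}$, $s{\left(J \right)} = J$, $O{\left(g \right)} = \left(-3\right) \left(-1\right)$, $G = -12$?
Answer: $521284$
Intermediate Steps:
$O{\left(g \right)} = 3$
$r{\left(K \right)} = -1$ ($r{\left(K \right)} = -4 + 3 = -1$)
$x{\left(z \right)} = -12 + z$ ($x{\left(z \right)} = z - 12 = -12 + z$)
$\left(x{\left(r{\left(Y{\left(-3,6 \right)} \right)} \right)} + 735\right)^{2} = \left(\left(-12 - 1\right) + 735\right)^{2} = \left(-13 + 735\right)^{2} = 722^{2} = 521284$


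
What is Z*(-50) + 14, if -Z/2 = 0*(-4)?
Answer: 14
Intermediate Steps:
Z = 0 (Z = -0*(-4) = -2*0 = 0)
Z*(-50) + 14 = 0*(-50) + 14 = 0 + 14 = 14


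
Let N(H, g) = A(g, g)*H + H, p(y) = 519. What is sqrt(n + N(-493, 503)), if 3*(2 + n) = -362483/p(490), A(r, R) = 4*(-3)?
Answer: sqrt(1397496422)/519 ≈ 72.029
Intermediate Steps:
A(r, R) = -12
N(H, g) = -11*H (N(H, g) = -12*H + H = -11*H)
n = -365597/1557 (n = -2 + (-362483/519)/3 = -2 + (-362483*1/519)/3 = -2 + (1/3)*(-362483/519) = -2 - 362483/1557 = -365597/1557 ≈ -234.81)
sqrt(n + N(-493, 503)) = sqrt(-365597/1557 - 11*(-493)) = sqrt(-365597/1557 + 5423) = sqrt(8078014/1557) = sqrt(1397496422)/519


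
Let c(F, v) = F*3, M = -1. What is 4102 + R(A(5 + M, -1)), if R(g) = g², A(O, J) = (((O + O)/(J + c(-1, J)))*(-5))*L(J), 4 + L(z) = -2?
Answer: 7702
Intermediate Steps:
L(z) = -6 (L(z) = -4 - 2 = -6)
c(F, v) = 3*F
A(O, J) = 60*O/(-3 + J) (A(O, J) = (((O + O)/(J + 3*(-1)))*(-5))*(-6) = (((2*O)/(J - 3))*(-5))*(-6) = (((2*O)/(-3 + J))*(-5))*(-6) = ((2*O/(-3 + J))*(-5))*(-6) = -10*O/(-3 + J)*(-6) = 60*O/(-3 + J))
4102 + R(A(5 + M, -1)) = 4102 + (60*(5 - 1)/(-3 - 1))² = 4102 + (60*4/(-4))² = 4102 + (60*4*(-¼))² = 4102 + (-60)² = 4102 + 3600 = 7702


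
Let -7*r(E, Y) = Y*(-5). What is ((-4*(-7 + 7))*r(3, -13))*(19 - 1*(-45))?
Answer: 0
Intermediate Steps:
r(E, Y) = 5*Y/7 (r(E, Y) = -Y*(-5)/7 = -(-5)*Y/7 = 5*Y/7)
((-4*(-7 + 7))*r(3, -13))*(19 - 1*(-45)) = ((-4*(-7 + 7))*((5/7)*(-13)))*(19 - 1*(-45)) = (-4*0*(-65/7))*(19 + 45) = (0*(-65/7))*64 = 0*64 = 0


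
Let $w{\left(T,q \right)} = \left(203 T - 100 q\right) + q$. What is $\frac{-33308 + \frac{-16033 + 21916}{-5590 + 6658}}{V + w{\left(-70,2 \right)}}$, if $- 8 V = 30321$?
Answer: $\frac{23711374}{12957065} \approx 1.83$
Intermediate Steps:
$V = - \frac{30321}{8}$ ($V = \left(- \frac{1}{8}\right) 30321 = - \frac{30321}{8} \approx -3790.1$)
$w{\left(T,q \right)} = - 99 q + 203 T$ ($w{\left(T,q \right)} = \left(- 100 q + 203 T\right) + q = - 99 q + 203 T$)
$\frac{-33308 + \frac{-16033 + 21916}{-5590 + 6658}}{V + w{\left(-70,2 \right)}} = \frac{-33308 + \frac{-16033 + 21916}{-5590 + 6658}}{- \frac{30321}{8} + \left(\left(-99\right) 2 + 203 \left(-70\right)\right)} = \frac{-33308 + \frac{5883}{1068}}{- \frac{30321}{8} - 14408} = \frac{-33308 + 5883 \cdot \frac{1}{1068}}{- \frac{30321}{8} - 14408} = \frac{-33308 + \frac{1961}{356}}{- \frac{145585}{8}} = \left(- \frac{11855687}{356}\right) \left(- \frac{8}{145585}\right) = \frac{23711374}{12957065}$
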